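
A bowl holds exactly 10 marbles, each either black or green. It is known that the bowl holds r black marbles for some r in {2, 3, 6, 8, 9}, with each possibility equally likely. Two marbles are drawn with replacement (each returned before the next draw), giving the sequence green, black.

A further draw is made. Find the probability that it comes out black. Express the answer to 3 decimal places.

0.521

Under each hypothesis, the probability of the observed sequence is: P(data | r = 2) = (8/10)(2/10) = 4/25; P(data | r = 3) = (7/10)(3/10) = 21/100; P(data | r = 6) = (4/10)(6/10) = 6/25; P(data | r = 8) = (2/10)(8/10) = 4/25; P(data | r = 9) = (1/10)(9/10) = 9/100.
Multiplying each by its prior: 1/5 · 4/25 = 4/125, 1/5 · 21/100 = 21/500, 1/5 · 6/25 = 6/125, 1/5 · 4/25 = 4/125, 1/5 · 9/100 = 9/500; summing to 43/250.
Dividing through by the total gives posterior P(r = 2 | data) = 8/43, P(r = 3 | data) = 21/86, P(r = 6 | data) = 12/43, P(r = 8 | data) = 8/43, P(r = 9 | data) = 9/86.
So P(black next | data) = Σ P(black next | H) P(H | data) = (1/5)(8/43) + (3/10)(21/86) + (3/5)(12/43) + (4/5)(8/43) + (9/10)(9/86) = 112/215.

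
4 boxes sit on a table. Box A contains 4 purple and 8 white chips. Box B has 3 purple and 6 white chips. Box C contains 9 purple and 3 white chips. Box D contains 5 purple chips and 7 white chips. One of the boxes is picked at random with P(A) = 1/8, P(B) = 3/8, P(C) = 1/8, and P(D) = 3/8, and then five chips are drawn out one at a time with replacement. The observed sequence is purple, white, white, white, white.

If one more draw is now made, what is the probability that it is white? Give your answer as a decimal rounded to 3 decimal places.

0.634

The likelihood of the observed sequence under each hypothesis: P(data | box A) = (4/12)(8/12)(8/12)(8/12)(8/12) = 0.065844; P(data | box B) = (3/9)(6/9)(6/9)(6/9)(6/9) = 0.065844; P(data | box C) = (9/12)(3/12)(3/12)(3/12)(3/12) = 0.0029297; P(data | box D) = (5/12)(7/12)(7/12)(7/12)(7/12) = 0.048245.
Multiplying each by its prior: 1/8 · 0.065844 = 0.0082305, 3/8 · 0.065844 = 0.024691, 1/8 · 0.0029297 = 0.00036621, 3/8 · 0.048245 = 0.018092; summing to 0.05138.
Normalising, the posterior is P(box A | data) = 0.16019, P(box B | data) = 0.48056, P(box C | data) = 0.0071275, P(box D | data) = 0.35212.
The predictive probability is P(white next | data) = (2/3)(0.16019) + (2/3)(0.48056) + (1/4)(0.0071275) + (7/12)(0.35212) = 0.63435.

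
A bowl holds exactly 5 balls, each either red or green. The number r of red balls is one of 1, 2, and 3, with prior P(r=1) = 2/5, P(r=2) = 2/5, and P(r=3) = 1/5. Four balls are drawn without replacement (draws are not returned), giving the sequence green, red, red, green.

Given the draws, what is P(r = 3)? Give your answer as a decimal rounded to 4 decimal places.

The likelihood of the observed sequence under each hypothesis: P(data | r = 1) = (4/5)(1/4)(0/3) = 0; P(data | r = 2) = (3/5)(2/4)(1/3)(2/2) = 1/10; P(data | r = 3) = (2/5)(3/4)(2/3)(1/2) = 1/10.
Weighting by the prior gives 2/5 · 0 = 0, 2/5 · 1/10 = 1/25, 1/5 · 1/10 = 1/50; these sum to 3/50.
Therefore the posterior P(r = 3 | data) = (1/50) / (3/50) = 1/3.

0.3333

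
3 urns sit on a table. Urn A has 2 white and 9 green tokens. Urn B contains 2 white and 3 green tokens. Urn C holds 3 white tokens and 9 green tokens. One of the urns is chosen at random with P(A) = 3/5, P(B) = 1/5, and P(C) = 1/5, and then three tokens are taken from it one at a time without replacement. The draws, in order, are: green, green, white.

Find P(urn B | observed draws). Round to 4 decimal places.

0.2500

The likelihood of the observed sequence under each hypothesis: P(data | urn A) = (9/11)(8/10)(2/9) = 8/55; P(data | urn B) = (3/5)(2/4)(2/3) = 1/5; P(data | urn C) = (9/12)(8/11)(3/10) = 9/55.
Multiplying each by its prior: 3/5 · 8/55 = 24/275, 1/5 · 1/5 = 1/25, 1/5 · 9/55 = 9/275; summing to 4/25.
Therefore the posterior P(urn B | data) = (1/25) / (4/25) = 1/4.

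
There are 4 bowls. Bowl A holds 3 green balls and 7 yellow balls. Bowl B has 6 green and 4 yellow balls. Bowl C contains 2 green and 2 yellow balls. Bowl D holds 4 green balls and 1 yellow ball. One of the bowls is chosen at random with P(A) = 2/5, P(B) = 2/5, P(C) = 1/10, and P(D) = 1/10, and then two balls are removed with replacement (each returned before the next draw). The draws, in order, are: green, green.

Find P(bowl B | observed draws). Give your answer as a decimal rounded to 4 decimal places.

0.5353

For each hypothesis, P(data | H) works out to: P(data | bowl A) = (3/10)(3/10) = 9/100; P(data | bowl B) = (6/10)(6/10) = 9/25; P(data | bowl C) = (2/4)(2/4) = 1/4; P(data | bowl D) = (4/5)(4/5) = 16/25.
Weighting by the prior gives 2/5 · 9/100 = 9/250, 2/5 · 9/25 = 18/125, 1/10 · 1/4 = 1/40, 1/10 · 16/25 = 8/125; with total 269/1000.
Therefore the posterior P(bowl B | data) = (18/125) / (269/1000) = 144/269.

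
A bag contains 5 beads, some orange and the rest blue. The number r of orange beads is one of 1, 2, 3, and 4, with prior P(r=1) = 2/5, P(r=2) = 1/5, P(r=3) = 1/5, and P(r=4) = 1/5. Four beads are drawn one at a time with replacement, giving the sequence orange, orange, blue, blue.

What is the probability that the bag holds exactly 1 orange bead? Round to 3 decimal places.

Compute the likelihood of the observed sequence for each case: P(data | r = 1) = (1/5)(1/5)(4/5)(4/5) = 0.0256; P(data | r = 2) = (2/5)(2/5)(3/5)(3/5) = 0.0576; P(data | r = 3) = (3/5)(3/5)(2/5)(2/5) = 0.0576; P(data | r = 4) = (4/5)(4/5)(1/5)(1/5) = 0.0256.
Multiplying each by its prior: 2/5 · 0.0256 = 0.01024, 1/5 · 0.0576 = 0.01152, 1/5 · 0.0576 = 0.01152, 1/5 · 0.0256 = 0.00512; with total 0.0384.
So P(r = 1 | data) = (0.01024) / (0.0384) = 0.26667.

0.267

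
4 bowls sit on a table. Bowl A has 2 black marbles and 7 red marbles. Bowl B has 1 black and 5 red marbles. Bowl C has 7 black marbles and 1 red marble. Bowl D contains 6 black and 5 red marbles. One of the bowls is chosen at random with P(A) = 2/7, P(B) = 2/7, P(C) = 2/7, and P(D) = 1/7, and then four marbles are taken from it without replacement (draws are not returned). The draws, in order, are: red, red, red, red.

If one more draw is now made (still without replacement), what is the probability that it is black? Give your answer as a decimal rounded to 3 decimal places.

0.459

Under each hypothesis, the probability of the observed sequence is: P(data | bowl A) = (7/9)(6/8)(5/7)(4/6) = 5/18; P(data | bowl B) = (5/6)(4/5)(3/4)(2/3) = 1/3; P(data | bowl C) = (1/8)(0/7) = 0; P(data | bowl D) = (5/11)(4/10)(3/9)(2/8) = 1/66.
The prior-weighted likelihoods are 2/7 · 5/18 = 5/63, 2/7 · 1/3 = 2/21, 2/7 · 0 = 0, 1/7 · 1/66 = 1/462; summing to 35/198.
Dividing through by the total gives posterior P(bowl A | data) = 0.44898, P(bowl B | data) = 0.53878, P(bowl C | data) = 0, P(bowl D | data) = 0.012245.
Averaging over the posterior, P(black next | data) = (2/5)(0.44898) + (1/2)(0.53878) + (6/7)(0.012245) = 0.45948.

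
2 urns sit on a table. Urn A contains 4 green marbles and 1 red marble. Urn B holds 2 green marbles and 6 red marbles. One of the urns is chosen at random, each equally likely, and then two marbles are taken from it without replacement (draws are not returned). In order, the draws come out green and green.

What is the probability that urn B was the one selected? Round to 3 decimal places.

The likelihood of the observed sequence under each hypothesis: P(data | urn A) = (4/5)(3/4) = 3/5; P(data | urn B) = (2/8)(1/7) = 1/28.
The prior-weighted likelihoods are 1/2 · 3/5 = 3/10, 1/2 · 1/28 = 1/56; with total 89/280.
By Bayes' rule, P(urn B | data) = (1/56) / (89/280) = 5/89.

0.056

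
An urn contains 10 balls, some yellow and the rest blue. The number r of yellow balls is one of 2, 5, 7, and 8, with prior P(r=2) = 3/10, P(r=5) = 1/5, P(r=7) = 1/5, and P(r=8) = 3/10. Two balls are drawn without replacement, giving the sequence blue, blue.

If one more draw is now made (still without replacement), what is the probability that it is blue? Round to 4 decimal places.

Under each hypothesis, the probability of the observed sequence is: P(data | r = 2) = (8/10)(7/9) = 28/45; P(data | r = 5) = (5/10)(4/9) = 2/9; P(data | r = 7) = (3/10)(2/9) = 1/15; P(data | r = 8) = (2/10)(1/9) = 1/45.
Weighting by the prior gives 3/10 · 28/45 = 14/75, 1/5 · 2/9 = 2/45, 1/5 · 1/15 = 1/75, 3/10 · 1/45 = 1/150; with total 113/450.
The posterior is then P(r = 2 | data) = 84/113, P(r = 5 | data) = 20/113, P(r = 7 | data) = 6/113, P(r = 8 | data) = 3/113.
The predictive probability is P(blue next | data) = (3/4)(84/113) + (3/8)(20/113) + (1/8)(6/113) + (0)(3/113) = 285/452.

0.6305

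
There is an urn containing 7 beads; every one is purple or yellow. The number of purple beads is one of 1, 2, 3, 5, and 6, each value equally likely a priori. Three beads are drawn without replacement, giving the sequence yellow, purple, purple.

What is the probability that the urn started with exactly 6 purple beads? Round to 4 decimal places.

0.2885

Under each hypothesis, the probability of the observed sequence is: P(data | r = 1) = (6/7)(1/6)(0/5) = 0; P(data | r = 2) = (5/7)(2/6)(1/5) = 1/21; P(data | r = 3) = (4/7)(3/6)(2/5) = 4/35; P(data | r = 5) = (2/7)(5/6)(4/5) = 4/21; P(data | r = 6) = (1/7)(6/6)(5/5) = 1/7.
The prior-weighted likelihoods are 1/5 · 0 = 0, 1/5 · 1/21 = 1/105, 1/5 · 4/35 = 4/175, 1/5 · 4/21 = 4/105, 1/5 · 1/7 = 1/35; these sum to 52/525.
So P(r = 6 | data) = (1/35) / (52/525) = 15/52.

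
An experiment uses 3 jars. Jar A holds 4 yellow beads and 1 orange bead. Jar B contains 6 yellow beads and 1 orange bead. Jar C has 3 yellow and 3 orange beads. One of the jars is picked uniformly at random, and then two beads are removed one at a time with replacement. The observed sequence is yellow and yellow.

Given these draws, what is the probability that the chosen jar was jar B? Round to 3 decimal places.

0.452

For each hypothesis, P(data | H) works out to: P(data | jar A) = (4/5)(4/5) = 0.64; P(data | jar B) = (6/7)(6/7) = 0.73469; P(data | jar C) = (3/6)(3/6) = 0.25.
Multiplying each by its prior: 1/3 · 0.64 = 0.21333, 1/3 · 0.73469 = 0.2449, 1/3 · 0.25 = 0.083333; with total 0.54156.
Therefore the posterior P(jar B | data) = (0.2449) / (0.54156) = 0.4522.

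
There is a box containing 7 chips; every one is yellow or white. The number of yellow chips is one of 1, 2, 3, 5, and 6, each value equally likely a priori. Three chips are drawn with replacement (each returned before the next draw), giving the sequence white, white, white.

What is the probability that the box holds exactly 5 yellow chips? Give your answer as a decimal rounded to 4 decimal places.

Under each hypothesis, the probability of the observed sequence is: P(data | r = 1) = (6/7)(6/7)(6/7) = 0.62974; P(data | r = 2) = (5/7)(5/7)(5/7) = 0.36443; P(data | r = 3) = (4/7)(4/7)(4/7) = 0.18659; P(data | r = 5) = (2/7)(2/7)(2/7) = 0.023324; P(data | r = 6) = (1/7)(1/7)(1/7) = 0.0029155.
Multiplying each by its prior: 1/5 · 0.62974 = 0.12595, 1/5 · 0.36443 = 0.072886, 1/5 · 0.18659 = 0.037318, 1/5 · 0.023324 = 0.0046647, 1/5 · 0.0029155 = 0.00058309; with total 0.2414.
By Bayes' rule, P(r = 5 | data) = (0.0046647) / (0.2414) = 0.019324.

0.0193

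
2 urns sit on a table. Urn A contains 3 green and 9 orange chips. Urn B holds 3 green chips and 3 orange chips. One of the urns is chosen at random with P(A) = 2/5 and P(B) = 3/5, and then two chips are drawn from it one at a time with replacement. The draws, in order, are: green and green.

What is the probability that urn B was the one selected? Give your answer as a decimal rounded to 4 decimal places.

0.8571

For each hypothesis, P(data | H) works out to: P(data | urn A) = (3/12)(3/12) = 1/16; P(data | urn B) = (3/6)(3/6) = 1/4.
Multiplying each by its prior: 2/5 · 1/16 = 1/40, 3/5 · 1/4 = 3/20; with total 7/40.
Therefore the posterior P(urn B | data) = (3/20) / (7/40) = 6/7.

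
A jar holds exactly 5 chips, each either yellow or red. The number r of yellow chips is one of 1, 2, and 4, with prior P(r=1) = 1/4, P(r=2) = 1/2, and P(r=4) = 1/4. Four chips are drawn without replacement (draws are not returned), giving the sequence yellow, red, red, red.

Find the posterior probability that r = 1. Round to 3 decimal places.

0.500

Under each hypothesis, the probability of the observed sequence is: P(data | r = 1) = (1/5)(4/4)(3/3)(2/2) = 1/5; P(data | r = 2) = (2/5)(3/4)(2/3)(1/2) = 1/10; P(data | r = 4) = (4/5)(1/4)(0/3) = 0.
Weighting by the prior gives 1/4 · 1/5 = 1/20, 1/2 · 1/10 = 1/20, 1/4 · 0 = 0; with total 1/10.
Therefore the posterior P(r = 1 | data) = (1/20) / (1/10) = 1/2.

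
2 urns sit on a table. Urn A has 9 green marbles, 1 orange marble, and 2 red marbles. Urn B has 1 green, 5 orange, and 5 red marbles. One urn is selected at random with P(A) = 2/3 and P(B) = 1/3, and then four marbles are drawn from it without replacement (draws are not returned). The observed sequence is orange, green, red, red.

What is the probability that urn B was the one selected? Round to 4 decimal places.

0.8065

Compute the likelihood of the observed sequence for each case: P(data | urn A) = (1/12)(9/11)(2/10)(1/9) = 0.0015152; P(data | urn B) = (5/11)(1/10)(5/9)(4/8) = 0.012626.
The prior-weighted likelihoods are 2/3 · 0.0015152 = 0.0010101, 1/3 · 0.012626 = 0.0042088; these sum to 0.0052189.
So P(urn B | data) = (0.0042088) / (0.0052189) = 0.80645.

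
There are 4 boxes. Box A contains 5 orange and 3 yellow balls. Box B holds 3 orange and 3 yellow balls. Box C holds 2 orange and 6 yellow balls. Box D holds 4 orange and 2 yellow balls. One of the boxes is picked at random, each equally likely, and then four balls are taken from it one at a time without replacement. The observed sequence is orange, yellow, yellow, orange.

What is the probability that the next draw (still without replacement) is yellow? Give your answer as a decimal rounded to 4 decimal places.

The likelihood of the observed sequence under each hypothesis: P(data | box A) = (5/8)(3/7)(2/6)(4/5) = 1/14; P(data | box B) = (3/6)(3/5)(2/4)(2/3) = 1/10; P(data | box C) = (2/8)(6/7)(5/6)(1/5) = 1/28; P(data | box D) = (4/6)(2/5)(1/4)(3/3) = 1/15.
The prior-weighted likelihoods are 1/4 · 1/14 = 1/56, 1/4 · 1/10 = 1/40, 1/4 · 1/28 = 1/112, 1/4 · 1/15 = 1/60; summing to 23/336.
The posterior is then P(box A | data) = 6/23, P(box B | data) = 42/115, P(box C | data) = 3/23, P(box D | data) = 28/115.
The predictive probability is P(yellow next | data) = (1/4)(6/23) + (1/2)(42/115) + (1)(3/23) + (0)(28/115) = 87/230.

0.3783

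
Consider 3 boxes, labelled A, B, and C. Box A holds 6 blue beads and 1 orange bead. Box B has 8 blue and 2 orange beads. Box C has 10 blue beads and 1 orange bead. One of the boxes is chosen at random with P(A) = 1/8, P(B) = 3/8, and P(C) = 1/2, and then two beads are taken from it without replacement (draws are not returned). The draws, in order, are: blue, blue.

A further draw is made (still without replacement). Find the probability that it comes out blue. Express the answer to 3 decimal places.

0.834

Compute the likelihood of the observed sequence for each case: P(data | box A) = (6/7)(5/6) = 0.71429; P(data | box B) = (8/10)(7/9) = 0.62222; P(data | box C) = (10/11)(9/10) = 0.81818.
Multiplying each by its prior: 1/8 · 0.71429 = 0.089286, 3/8 · 0.62222 = 0.23333, 1/2 · 0.81818 = 0.40909; with total 0.73171.
Dividing through by the total gives posterior P(box A | data) = 0.12202, P(box B | data) = 0.31889, P(box C | data) = 0.55909.
The predictive probability is P(blue next | data) = (4/5)(0.12202) + (3/4)(0.31889) + (8/9)(0.55909) = 0.83375.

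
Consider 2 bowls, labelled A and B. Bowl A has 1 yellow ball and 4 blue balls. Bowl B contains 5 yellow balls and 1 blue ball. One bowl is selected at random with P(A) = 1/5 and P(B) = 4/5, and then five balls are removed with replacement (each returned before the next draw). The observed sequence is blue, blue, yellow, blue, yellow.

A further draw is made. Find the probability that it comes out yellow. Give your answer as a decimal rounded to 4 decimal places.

The likelihood of the observed sequence under each hypothesis: P(data | bowl A) = (4/5)(4/5)(1/5)(4/5)(1/5) = 0.02048; P(data | bowl B) = (1/6)(1/6)(5/6)(1/6)(5/6) = 0.003215.
Multiplying each by its prior: 1/5 · 0.02048 = 0.004096, 4/5 · 0.003215 = 0.002572; these sum to 0.006668.
The posterior is then P(bowl A | data) = 0.61428, P(bowl B | data) = 0.38572.
The predictive probability is P(yellow next | data) = (1/5)(0.61428) + (5/6)(0.38572) = 0.44429.

0.4443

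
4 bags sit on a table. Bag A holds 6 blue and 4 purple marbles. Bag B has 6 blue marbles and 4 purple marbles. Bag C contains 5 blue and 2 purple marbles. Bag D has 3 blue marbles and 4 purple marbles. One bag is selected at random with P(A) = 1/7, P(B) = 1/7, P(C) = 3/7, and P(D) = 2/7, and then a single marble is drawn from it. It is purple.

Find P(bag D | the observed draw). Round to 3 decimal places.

0.408

The likelihood of this draw under each hypothesis: P(data | bag A) = (4/10) = 2/5; P(data | bag B) = (4/10) = 2/5; P(data | bag C) = (2/7) = 2/7; P(data | bag D) = (4/7) = 4/7.
Weighting by the prior gives 1/7 · 2/5 = 2/35, 1/7 · 2/5 = 2/35, 3/7 · 2/7 = 6/49, 2/7 · 4/7 = 8/49; these sum to 2/5.
Hence P(bag D | data) = (8/49) / (2/5) = 20/49.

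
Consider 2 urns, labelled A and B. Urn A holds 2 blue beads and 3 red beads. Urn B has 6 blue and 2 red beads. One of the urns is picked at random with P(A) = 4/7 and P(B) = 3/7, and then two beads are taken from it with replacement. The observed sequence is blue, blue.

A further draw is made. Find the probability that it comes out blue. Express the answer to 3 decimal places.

The likelihood of the observed sequence under each hypothesis: P(data | urn A) = (2/5)(2/5) = 4/25; P(data | urn B) = (6/8)(6/8) = 9/16.
Multiplying each by its prior: 4/7 · 4/25 = 16/175, 3/7 · 9/16 = 27/112; summing to 133/400.
Dividing through by the total gives posterior P(urn A | data) = 0.27497, P(urn B | data) = 0.72503.
Averaging over the posterior, P(blue next | data) = (2/5)(0.27497) + (3/4)(0.72503) = 0.65376.

0.654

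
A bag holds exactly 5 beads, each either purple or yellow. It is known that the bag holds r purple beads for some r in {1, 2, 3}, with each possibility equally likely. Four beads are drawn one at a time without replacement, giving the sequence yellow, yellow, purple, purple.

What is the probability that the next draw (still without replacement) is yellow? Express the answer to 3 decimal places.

0.500

Compute the likelihood of the observed sequence for each case: P(data | r = 1) = (4/5)(3/4)(1/3)(0/2) = 0; P(data | r = 2) = (3/5)(2/4)(2/3)(1/2) = 1/10; P(data | r = 3) = (2/5)(1/4)(3/3)(2/2) = 1/10.
The prior-weighted likelihoods are 1/3 · 0 = 0, 1/3 · 1/10 = 1/30, 1/3 · 1/10 = 1/30; summing to 1/15.
The posterior is then P(r = 1 | data) = 0, P(r = 2 | data) = 1/2, P(r = 3 | data) = 1/2.
So P(yellow next | data) = Σ P(yellow next | H) P(H | data) = (1)(1/2) + (0)(1/2) = 1/2.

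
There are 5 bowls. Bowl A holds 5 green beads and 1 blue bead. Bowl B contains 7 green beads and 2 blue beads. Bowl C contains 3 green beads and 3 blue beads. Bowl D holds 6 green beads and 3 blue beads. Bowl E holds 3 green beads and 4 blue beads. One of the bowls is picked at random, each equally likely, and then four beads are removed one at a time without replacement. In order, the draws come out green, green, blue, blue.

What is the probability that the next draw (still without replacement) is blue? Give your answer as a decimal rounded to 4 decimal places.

The likelihood of the observed sequence under each hypothesis: P(data | bowl A) = (5/6)(4/5)(1/4)(0/3) = 0; P(data | bowl B) = (7/9)(6/8)(2/7)(1/6) = 0.027778; P(data | bowl C) = (3/6)(2/5)(3/4)(2/3) = 0.1; P(data | bowl D) = (6/9)(5/8)(3/7)(2/6) = 0.059524; P(data | bowl E) = (3/7)(2/6)(4/5)(3/4) = 0.085714.
Weighting by the prior gives 1/5 · 0 = 0, 1/5 · 0.027778 = 0.0055556, 1/5 · 0.1 = 0.02, 1/5 · 0.059524 = 0.011905, 1/5 · 0.085714 = 0.017143; with total 0.054603.
The posterior is then P(bowl A | data) = 0, P(bowl B | data) = 0.10174, P(bowl C | data) = 0.36628, P(bowl D | data) = 0.21802, P(bowl E | data) = 0.31395.
So P(blue next | data) = Σ P(blue next | H) P(H | data) = (0)(0.10174) + (1/2)(0.36628) + (1/5)(0.21802) + (2/3)(0.31395) = 0.43605.

0.4360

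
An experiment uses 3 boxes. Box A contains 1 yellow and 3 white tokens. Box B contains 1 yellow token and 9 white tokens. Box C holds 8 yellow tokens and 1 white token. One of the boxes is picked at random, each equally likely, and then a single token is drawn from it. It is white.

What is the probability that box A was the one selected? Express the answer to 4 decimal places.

The likelihood of this draw under each hypothesis: P(data | box A) = (3/4) = 3/4; P(data | box B) = (9/10) = 9/10; P(data | box C) = (1/9) = 1/9.
The prior-weighted likelihoods are 1/3 · 3/4 = 1/4, 1/3 · 9/10 = 3/10, 1/3 · 1/9 = 1/27; summing to 317/540.
By Bayes' rule, P(box A | data) = (1/4) / (317/540) = 135/317.

0.4259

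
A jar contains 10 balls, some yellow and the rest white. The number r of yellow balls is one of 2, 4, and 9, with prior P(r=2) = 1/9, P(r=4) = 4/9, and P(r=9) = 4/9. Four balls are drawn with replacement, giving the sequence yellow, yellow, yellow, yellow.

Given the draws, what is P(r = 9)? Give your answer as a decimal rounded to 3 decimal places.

For each hypothesis, P(data | H) works out to: P(data | r = 2) = (2/10)(2/10)(2/10)(2/10) = 0.0016; P(data | r = 4) = (4/10)(4/10)(4/10)(4/10) = 0.0256; P(data | r = 9) = (9/10)(9/10)(9/10)(9/10) = 0.6561.
Weighting by the prior gives 1/9 · 0.0016 = 0.00017778, 4/9 · 0.0256 = 0.011378, 4/9 · 0.6561 = 0.2916; with total 0.30316.
By Bayes' rule, P(r = 9 | data) = (0.2916) / (0.30316) = 0.96188.

0.962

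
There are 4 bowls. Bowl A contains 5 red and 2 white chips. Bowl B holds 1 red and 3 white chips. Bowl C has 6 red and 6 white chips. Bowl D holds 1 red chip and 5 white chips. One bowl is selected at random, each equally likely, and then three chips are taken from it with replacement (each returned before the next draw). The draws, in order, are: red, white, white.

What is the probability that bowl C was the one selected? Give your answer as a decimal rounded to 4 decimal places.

0.2843

For each hypothesis, P(data | H) works out to: P(data | bowl A) = (5/7)(2/7)(2/7) = 0.058309; P(data | bowl B) = (1/4)(3/4)(3/4) = 0.14062; P(data | bowl C) = (6/12)(6/12)(6/12) = 0.125; P(data | bowl D) = (1/6)(5/6)(5/6) = 0.11574.
The prior-weighted likelihoods are 1/4 · 0.058309 = 0.014577, 1/4 · 0.14062 = 0.035156, 1/4 · 0.125 = 0.03125, 1/4 · 0.11574 = 0.028935; these sum to 0.10992.
So P(bowl C | data) = (0.03125) / (0.10992) = 0.2843.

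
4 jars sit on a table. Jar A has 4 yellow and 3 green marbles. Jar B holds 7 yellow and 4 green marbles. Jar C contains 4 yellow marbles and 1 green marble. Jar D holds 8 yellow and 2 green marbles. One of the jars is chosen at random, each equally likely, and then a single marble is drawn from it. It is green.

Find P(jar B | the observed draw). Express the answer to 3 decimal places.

Under each hypothesis, the probability of this draw is: P(data | jar A) = (3/7) = 0.42857; P(data | jar B) = (4/11) = 0.36364; P(data | jar C) = (1/5) = 0.2; P(data | jar D) = (2/10) = 0.2.
Weighting by the prior gives 1/4 · 0.42857 = 0.10714, 1/4 · 0.36364 = 0.090909, 1/4 · 0.2 = 0.05, 1/4 · 0.2 = 0.05; with total 0.29805.
Hence P(jar B | data) = (0.090909) / (0.29805) = 0.30501.

0.305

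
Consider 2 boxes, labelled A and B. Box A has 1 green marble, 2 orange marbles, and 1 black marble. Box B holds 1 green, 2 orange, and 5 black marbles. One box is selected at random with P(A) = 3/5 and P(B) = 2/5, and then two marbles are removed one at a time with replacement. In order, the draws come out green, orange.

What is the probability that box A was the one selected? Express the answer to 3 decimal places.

Under each hypothesis, the probability of the observed sequence is: P(data | box A) = (1/4)(2/4) = 1/8; P(data | box B) = (1/8)(2/8) = 1/32.
Multiplying each by its prior: 3/5 · 1/8 = 3/40, 2/5 · 1/32 = 1/80; summing to 7/80.
Hence P(box A | data) = (3/40) / (7/80) = 6/7.

0.857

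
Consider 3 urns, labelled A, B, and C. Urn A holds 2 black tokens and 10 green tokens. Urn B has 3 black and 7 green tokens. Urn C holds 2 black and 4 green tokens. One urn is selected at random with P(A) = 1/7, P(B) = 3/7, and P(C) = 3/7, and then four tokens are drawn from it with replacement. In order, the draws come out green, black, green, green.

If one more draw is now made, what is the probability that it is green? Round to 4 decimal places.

0.7043

For each hypothesis, P(data | H) works out to: P(data | urn A) = (10/12)(2/12)(10/12)(10/12) = 0.096451; P(data | urn B) = (7/10)(3/10)(7/10)(7/10) = 0.1029; P(data | urn C) = (4/6)(2/6)(4/6)(4/6) = 0.098765.
Weighting by the prior gives 1/7 · 0.096451 = 0.013779, 3/7 · 0.1029 = 0.0441, 3/7 · 0.098765 = 0.042328; summing to 0.10021.
Dividing through by the total gives posterior P(urn A | data) = 0.1375, P(urn B | data) = 0.44009, P(urn C | data) = 0.42241.
The predictive probability is P(green next | data) = (5/6)(0.1375) + (7/10)(0.44009) + (2/3)(0.42241) = 0.70425.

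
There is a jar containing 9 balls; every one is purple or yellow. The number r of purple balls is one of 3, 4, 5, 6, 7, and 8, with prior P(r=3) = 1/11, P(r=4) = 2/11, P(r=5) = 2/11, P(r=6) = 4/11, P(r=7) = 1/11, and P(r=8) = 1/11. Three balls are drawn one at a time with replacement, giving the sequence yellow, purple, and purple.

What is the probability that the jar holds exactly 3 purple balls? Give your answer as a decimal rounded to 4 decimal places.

0.0536

For each hypothesis, P(data | H) works out to: P(data | r = 3) = (6/9)(3/9)(3/9) = 0.074074; P(data | r = 4) = (5/9)(4/9)(4/9) = 0.10974; P(data | r = 5) = (4/9)(5/9)(5/9) = 0.13717; P(data | r = 6) = (3/9)(6/9)(6/9) = 0.14815; P(data | r = 7) = (2/9)(7/9)(7/9) = 0.13443; P(data | r = 8) = (1/9)(8/9)(8/9) = 0.087791.
Multiplying each by its prior: 1/11 · 0.074074 = 0.006734, 2/11 · 0.10974 = 0.019953, 2/11 · 0.13717 = 0.024941, 4/11 · 0.14815 = 0.053872, 1/11 · 0.13443 = 0.012221, 1/11 · 0.087791 = 0.007981; summing to 0.1257.
Hence P(r = 3 | data) = (0.006734) / (0.1257) = 0.053571.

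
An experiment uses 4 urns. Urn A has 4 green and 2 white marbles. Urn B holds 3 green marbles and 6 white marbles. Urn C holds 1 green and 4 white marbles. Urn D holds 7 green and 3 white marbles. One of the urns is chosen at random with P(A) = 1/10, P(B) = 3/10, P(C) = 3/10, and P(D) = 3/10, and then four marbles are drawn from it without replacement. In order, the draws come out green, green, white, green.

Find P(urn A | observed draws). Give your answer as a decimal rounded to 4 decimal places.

0.2451

For each hypothesis, P(data | H) works out to: P(data | urn A) = (4/6)(3/5)(2/4)(2/3) = 0.13333; P(data | urn B) = (3/9)(2/8)(6/7)(1/6) = 0.011905; P(data | urn C) = (1/5)(0/4) = 0; P(data | urn D) = (7/10)(6/9)(3/8)(5/7) = 0.125.
The prior-weighted likelihoods are 1/10 · 0.13333 = 0.013333, 3/10 · 0.011905 = 0.0035714, 3/10 · 0 = 0, 3/10 · 0.125 = 0.0375; summing to 0.054405.
By Bayes' rule, P(urn A | data) = (0.013333) / (0.054405) = 0.24508.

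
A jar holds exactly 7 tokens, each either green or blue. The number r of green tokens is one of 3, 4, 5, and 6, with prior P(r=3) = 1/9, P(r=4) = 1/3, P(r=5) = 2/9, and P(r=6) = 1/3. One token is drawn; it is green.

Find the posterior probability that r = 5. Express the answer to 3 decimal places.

Under each hypothesis, the probability of this draw is: P(data | r = 3) = (3/7) = 3/7; P(data | r = 4) = (4/7) = 4/7; P(data | r = 5) = (5/7) = 5/7; P(data | r = 6) = (6/7) = 6/7.
The prior-weighted likelihoods are 1/9 · 3/7 = 1/21, 1/3 · 4/7 = 4/21, 2/9 · 5/7 = 10/63, 1/3 · 6/7 = 2/7; these sum to 43/63.
So P(r = 5 | data) = (10/63) / (43/63) = 10/43.

0.233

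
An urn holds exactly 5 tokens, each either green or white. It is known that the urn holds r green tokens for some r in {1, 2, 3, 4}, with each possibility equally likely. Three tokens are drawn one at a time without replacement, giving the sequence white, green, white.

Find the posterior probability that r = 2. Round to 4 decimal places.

0.4000

For each hypothesis, P(data | H) works out to: P(data | r = 1) = (4/5)(1/4)(3/3) = 1/5; P(data | r = 2) = (3/5)(2/4)(2/3) = 1/5; P(data | r = 3) = (2/5)(3/4)(1/3) = 1/10; P(data | r = 4) = (1/5)(4/4)(0/3) = 0.
The prior-weighted likelihoods are 1/4 · 1/5 = 1/20, 1/4 · 1/5 = 1/20, 1/4 · 1/10 = 1/40, 1/4 · 0 = 0; these sum to 1/8.
Therefore the posterior P(r = 2 | data) = (1/20) / (1/8) = 2/5.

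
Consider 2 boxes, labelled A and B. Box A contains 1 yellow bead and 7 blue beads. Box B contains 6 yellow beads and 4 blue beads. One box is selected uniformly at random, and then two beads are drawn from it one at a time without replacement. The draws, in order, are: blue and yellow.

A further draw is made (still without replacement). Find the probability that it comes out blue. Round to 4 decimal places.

0.5745

The likelihood of the observed sequence under each hypothesis: P(data | box A) = (7/8)(1/7) = 1/8; P(data | box B) = (4/10)(6/9) = 4/15.
Multiplying each by its prior: 1/2 · 1/8 = 1/16, 1/2 · 4/15 = 2/15; summing to 47/240.
The posterior is then P(box A | data) = 15/47, P(box B | data) = 32/47.
The predictive probability is P(blue next | data) = (1)(15/47) + (3/8)(32/47) = 27/47.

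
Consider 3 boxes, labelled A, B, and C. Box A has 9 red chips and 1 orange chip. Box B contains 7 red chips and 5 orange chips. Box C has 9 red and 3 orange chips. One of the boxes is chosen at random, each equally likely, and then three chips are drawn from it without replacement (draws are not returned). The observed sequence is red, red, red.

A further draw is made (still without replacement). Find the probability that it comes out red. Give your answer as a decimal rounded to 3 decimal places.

Compute the likelihood of the observed sequence for each case: P(data | box A) = (9/10)(8/9)(7/8) = 7/10; P(data | box B) = (7/12)(6/11)(5/10) = 7/44; P(data | box C) = (9/12)(8/11)(7/10) = 21/55.
The prior-weighted likelihoods are 1/3 · 7/10 = 7/30, 1/3 · 7/44 = 7/132, 1/3 · 21/55 = 7/55; these sum to 91/220.
Dividing through by the total gives posterior P(box A | data) = 0.5641, P(box B | data) = 0.12821, P(box C | data) = 0.30769.
So P(red next | data) = Σ P(red next | H) P(H | data) = (6/7)(0.5641) + (4/9)(0.12821) + (2/3)(0.30769) = 0.74562.

0.746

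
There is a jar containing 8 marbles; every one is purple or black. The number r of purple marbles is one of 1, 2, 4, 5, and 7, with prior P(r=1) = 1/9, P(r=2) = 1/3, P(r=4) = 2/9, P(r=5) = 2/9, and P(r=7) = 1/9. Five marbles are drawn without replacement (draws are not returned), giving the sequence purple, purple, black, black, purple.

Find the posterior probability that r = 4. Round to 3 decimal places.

Under each hypothesis, the probability of the observed sequence is: P(data | r = 1) = (1/8)(0/7) = 0; P(data | r = 2) = (2/8)(1/7)(6/6)(5/5)(0/4) = 0; P(data | r = 4) = (4/8)(3/7)(4/6)(3/5)(2/4) = 3/70; P(data | r = 5) = (5/8)(4/7)(3/6)(2/5)(3/4) = 3/56; P(data | r = 7) = (7/8)(6/7)(1/6)(0/5) = 0.
The prior-weighted likelihoods are 1/9 · 0 = 0, 1/3 · 0 = 0, 2/9 · 3/70 = 1/105, 2/9 · 3/56 = 1/84, 1/9 · 0 = 0; summing to 3/140.
So P(r = 4 | data) = (1/105) / (3/140) = 4/9.

0.444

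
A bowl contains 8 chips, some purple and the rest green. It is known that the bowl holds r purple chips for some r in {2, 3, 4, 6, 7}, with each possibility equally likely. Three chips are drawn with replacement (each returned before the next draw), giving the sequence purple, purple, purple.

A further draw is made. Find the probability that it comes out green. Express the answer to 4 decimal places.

Under each hypothesis, the probability of the observed sequence is: P(data | r = 2) = (2/8)(2/8)(2/8) = 0.015625; P(data | r = 3) = (3/8)(3/8)(3/8) = 0.052734; P(data | r = 4) = (4/8)(4/8)(4/8) = 0.125; P(data | r = 6) = (6/8)(6/8)(6/8) = 0.42188; P(data | r = 7) = (7/8)(7/8)(7/8) = 0.66992.
Multiplying each by its prior: 1/5 · 0.015625 = 0.003125, 1/5 · 0.052734 = 0.010547, 1/5 · 0.125 = 0.025, 1/5 · 0.42188 = 0.084375, 1/5 · 0.66992 = 0.13398; summing to 0.25703.
The posterior is then P(r = 2 | data) = 0.012158, P(r = 3 | data) = 0.041033, P(r = 4 | data) = 0.097264, P(r = 6 | data) = 0.32827, P(r = 7 | data) = 0.52128.
The predictive probability is P(green next | data) = (3/4)(0.012158) + (5/8)(0.041033) + (1/2)(0.097264) + (1/4)(0.32827) + (1/8)(0.52128) = 0.23062.

0.2306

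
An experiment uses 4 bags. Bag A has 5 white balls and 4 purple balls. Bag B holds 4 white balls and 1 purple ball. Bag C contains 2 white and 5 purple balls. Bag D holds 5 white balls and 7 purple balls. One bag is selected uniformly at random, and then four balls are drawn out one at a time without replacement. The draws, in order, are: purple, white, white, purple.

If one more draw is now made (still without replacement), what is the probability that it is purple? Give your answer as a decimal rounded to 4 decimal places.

0.6250

For each hypothesis, P(data | H) works out to: P(data | bag A) = (4/9)(5/8)(4/7)(3/6) = 0.079365; P(data | bag B) = (1/5)(4/4)(3/3)(0/2) = 0; P(data | bag C) = (5/7)(2/6)(1/5)(4/4) = 0.047619; P(data | bag D) = (7/12)(5/11)(4/10)(6/9) = 0.070707.
The prior-weighted likelihoods are 1/4 · 0.079365 = 0.019841, 1/4 · 0 = 0, 1/4 · 0.047619 = 0.011905, 1/4 · 0.070707 = 0.017677; with total 0.049423.
Dividing through by the total gives posterior P(bag A | data) = 0.40146, P(bag B | data) = 0, P(bag C | data) = 0.24088, P(bag D | data) = 0.35766.
Averaging over the posterior, P(purple next | data) = (2/5)(0.40146) + (1)(0.24088) + (5/8)(0.35766) = 0.625.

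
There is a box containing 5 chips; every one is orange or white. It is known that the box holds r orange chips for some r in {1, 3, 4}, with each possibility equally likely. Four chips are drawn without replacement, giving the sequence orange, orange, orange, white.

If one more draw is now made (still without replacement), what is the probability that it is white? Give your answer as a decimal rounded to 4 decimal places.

0.3333

Under each hypothesis, the probability of the observed sequence is: P(data | r = 1) = (1/5)(0/4) = 0; P(data | r = 3) = (3/5)(2/4)(1/3)(2/2) = 1/10; P(data | r = 4) = (4/5)(3/4)(2/3)(1/2) = 1/5.
Multiplying each by its prior: 1/3 · 0 = 0, 1/3 · 1/10 = 1/30, 1/3 · 1/5 = 1/15; with total 1/10.
Dividing through by the total gives posterior P(r = 1 | data) = 0, P(r = 3 | data) = 1/3, P(r = 4 | data) = 2/3.
Averaging over the posterior, P(white next | data) = (1)(1/3) + (0)(2/3) = 1/3.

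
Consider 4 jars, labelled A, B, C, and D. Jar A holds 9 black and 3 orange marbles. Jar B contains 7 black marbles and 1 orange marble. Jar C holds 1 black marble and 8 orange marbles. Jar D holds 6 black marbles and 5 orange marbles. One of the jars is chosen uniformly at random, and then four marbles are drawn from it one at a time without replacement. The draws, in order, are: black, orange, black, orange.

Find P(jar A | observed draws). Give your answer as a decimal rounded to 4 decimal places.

For each hypothesis, P(data | H) works out to: P(data | jar A) = (9/12)(3/11)(8/10)(2/9) = 0.036364; P(data | jar B) = (7/8)(1/7)(6/6)(0/5) = 0; P(data | jar C) = (1/9)(8/8)(0/7) = 0; P(data | jar D) = (6/11)(5/10)(5/9)(4/8) = 0.075758.
The prior-weighted likelihoods are 1/4 · 0.036364 = 0.0090909, 1/4 · 0 = 0, 1/4 · 0 = 0, 1/4 · 0.075758 = 0.018939; these sum to 0.02803.
By Bayes' rule, P(jar A | data) = (0.0090909) / (0.02803) = 0.32432.

0.3243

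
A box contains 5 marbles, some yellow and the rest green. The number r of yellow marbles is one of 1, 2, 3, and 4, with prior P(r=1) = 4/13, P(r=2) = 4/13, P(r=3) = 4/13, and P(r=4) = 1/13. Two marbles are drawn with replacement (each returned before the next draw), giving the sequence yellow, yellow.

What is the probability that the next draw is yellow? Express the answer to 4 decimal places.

0.5778

For each hypothesis, P(data | H) works out to: P(data | r = 1) = (1/5)(1/5) = 1/25; P(data | r = 2) = (2/5)(2/5) = 4/25; P(data | r = 3) = (3/5)(3/5) = 9/25; P(data | r = 4) = (4/5)(4/5) = 16/25.
The prior-weighted likelihoods are 4/13 · 1/25 = 4/325, 4/13 · 4/25 = 16/325, 4/13 · 9/25 = 36/325, 1/13 · 16/25 = 16/325; these sum to 72/325.
Dividing through by the total gives posterior P(r = 1 | data) = 1/18, P(r = 2 | data) = 2/9, P(r = 3 | data) = 1/2, P(r = 4 | data) = 2/9.
The predictive probability is P(yellow next | data) = (1/5)(1/18) + (2/5)(2/9) + (3/5)(1/2) + (4/5)(2/9) = 26/45.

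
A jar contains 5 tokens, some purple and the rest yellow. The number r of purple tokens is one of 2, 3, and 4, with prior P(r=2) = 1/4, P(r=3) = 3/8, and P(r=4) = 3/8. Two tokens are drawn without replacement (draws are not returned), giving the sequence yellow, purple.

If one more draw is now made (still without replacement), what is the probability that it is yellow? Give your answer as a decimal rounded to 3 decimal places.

0.333

The likelihood of the observed sequence under each hypothesis: P(data | r = 2) = (3/5)(2/4) = 3/10; P(data | r = 3) = (2/5)(3/4) = 3/10; P(data | r = 4) = (1/5)(4/4) = 1/5.
Weighting by the prior gives 1/4 · 3/10 = 3/40, 3/8 · 3/10 = 9/80, 3/8 · 1/5 = 3/40; these sum to 21/80.
Dividing through by the total gives posterior P(r = 2 | data) = 2/7, P(r = 3 | data) = 3/7, P(r = 4 | data) = 2/7.
So P(yellow next | data) = Σ P(yellow next | H) P(H | data) = (2/3)(2/7) + (1/3)(3/7) + (0)(2/7) = 1/3.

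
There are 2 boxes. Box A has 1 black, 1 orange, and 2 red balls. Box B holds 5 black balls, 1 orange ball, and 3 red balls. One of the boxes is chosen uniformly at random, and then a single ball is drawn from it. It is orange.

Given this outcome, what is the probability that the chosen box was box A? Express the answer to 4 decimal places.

0.6923

Compute the likelihood of this draw for each case: P(data | box A) = (1/4) = 1/4; P(data | box B) = (1/9) = 1/9.
The prior-weighted likelihoods are 1/2 · 1/4 = 1/8, 1/2 · 1/9 = 1/18; with total 13/72.
By Bayes' rule, P(box A | data) = (1/8) / (13/72) = 9/13.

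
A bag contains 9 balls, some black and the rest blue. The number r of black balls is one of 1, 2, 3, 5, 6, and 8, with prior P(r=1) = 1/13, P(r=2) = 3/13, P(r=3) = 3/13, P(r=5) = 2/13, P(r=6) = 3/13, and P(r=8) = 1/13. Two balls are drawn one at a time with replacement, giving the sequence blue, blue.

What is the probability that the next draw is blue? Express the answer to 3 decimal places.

0.703

Under each hypothesis, the probability of the observed sequence is: P(data | r = 1) = (8/9)(8/9) = 0.79012; P(data | r = 2) = (7/9)(7/9) = 0.60494; P(data | r = 3) = (6/9)(6/9) = 0.44444; P(data | r = 5) = (4/9)(4/9) = 0.19753; P(data | r = 6) = (3/9)(3/9) = 0.11111; P(data | r = 8) = (1/9)(1/9) = 0.012346.
Multiplying each by its prior: 1/13 · 0.79012 = 0.060779, 3/13 · 0.60494 = 0.1396, 3/13 · 0.44444 = 0.10256, 2/13 · 0.19753 = 0.030389, 3/13 · 0.11111 = 0.025641, 1/13 · 0.012346 = 0.00094967; with total 0.35992.
Dividing through by the total gives posterior P(r = 1 | data) = 0.16887, P(r = 2 | data) = 0.38786, P(r = 3 | data) = 0.28496, P(r = 5 | data) = 0.084433, P(r = 6 | data) = 0.07124, P(r = 8 | data) = 0.0026385.
So P(blue next | data) = Σ P(blue next | H) P(H | data) = (8/9)(0.16887) + (7/9)(0.38786) + (2/3)(0.28496) + (4/9)(0.084433) + (1/3)(0.07124) + (1/9)(0.0026385) = 0.70331.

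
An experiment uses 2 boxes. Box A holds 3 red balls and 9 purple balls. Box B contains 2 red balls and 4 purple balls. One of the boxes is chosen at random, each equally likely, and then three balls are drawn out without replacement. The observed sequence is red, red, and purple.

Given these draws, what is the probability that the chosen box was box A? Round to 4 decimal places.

Under each hypothesis, the probability of the observed sequence is: P(data | box A) = (3/12)(2/11)(9/10) = 0.040909; P(data | box B) = (2/6)(1/5)(4/4) = 0.066667.
Weighting by the prior gives 1/2 · 0.040909 = 0.020455, 1/2 · 0.066667 = 0.033333; with total 0.053788.
Therefore the posterior P(box A | data) = (0.020455) / (0.053788) = 0.38028.

0.3803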